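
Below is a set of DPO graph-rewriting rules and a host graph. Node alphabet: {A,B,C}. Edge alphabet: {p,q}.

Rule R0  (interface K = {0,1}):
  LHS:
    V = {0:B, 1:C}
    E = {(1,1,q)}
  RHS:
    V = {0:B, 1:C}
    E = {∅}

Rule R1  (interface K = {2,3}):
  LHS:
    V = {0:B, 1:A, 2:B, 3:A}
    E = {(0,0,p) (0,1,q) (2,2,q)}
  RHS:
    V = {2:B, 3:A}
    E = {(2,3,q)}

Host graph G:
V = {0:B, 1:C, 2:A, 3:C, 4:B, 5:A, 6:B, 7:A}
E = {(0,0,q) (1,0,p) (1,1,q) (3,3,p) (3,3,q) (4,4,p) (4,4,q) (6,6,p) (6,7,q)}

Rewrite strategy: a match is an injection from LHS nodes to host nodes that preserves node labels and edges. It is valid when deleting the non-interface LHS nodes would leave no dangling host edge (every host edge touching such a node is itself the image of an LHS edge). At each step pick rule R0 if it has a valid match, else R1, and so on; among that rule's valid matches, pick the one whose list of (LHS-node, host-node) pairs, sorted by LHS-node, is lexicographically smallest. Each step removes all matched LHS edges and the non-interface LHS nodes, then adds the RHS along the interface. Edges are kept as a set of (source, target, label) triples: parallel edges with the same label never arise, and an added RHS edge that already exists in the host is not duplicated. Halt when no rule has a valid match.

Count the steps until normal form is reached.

Answer: 3

Steps:
initial: |V|=8 |E|=9  E = 0-q->0 1-p->0 1-q->1 3-p->3 3-q->3 4-p->4 4-q->4 6-p->6 6-q->7
step 1: apply R0 at {0↦0, 1↦1}  → |V|=8 |E|=8  E = 0-q->0 1-p->0 3-p->3 3-q->3 4-p->4 4-q->4 6-p->6 6-q->7
step 2: apply R0 at {0↦0, 1↦3}  → |V|=8 |E|=7  E = 0-q->0 1-p->0 3-p->3 4-p->4 4-q->4 6-p->6 6-q->7
step 3: apply R1 at {0↦6, 1↦7, 2↦0, 3↦2}  → |V|=6 |E|=5  E = 0-q->2 1-p->0 3-p->3 4-p->4 4-q->4
halt: no rule applies after step 3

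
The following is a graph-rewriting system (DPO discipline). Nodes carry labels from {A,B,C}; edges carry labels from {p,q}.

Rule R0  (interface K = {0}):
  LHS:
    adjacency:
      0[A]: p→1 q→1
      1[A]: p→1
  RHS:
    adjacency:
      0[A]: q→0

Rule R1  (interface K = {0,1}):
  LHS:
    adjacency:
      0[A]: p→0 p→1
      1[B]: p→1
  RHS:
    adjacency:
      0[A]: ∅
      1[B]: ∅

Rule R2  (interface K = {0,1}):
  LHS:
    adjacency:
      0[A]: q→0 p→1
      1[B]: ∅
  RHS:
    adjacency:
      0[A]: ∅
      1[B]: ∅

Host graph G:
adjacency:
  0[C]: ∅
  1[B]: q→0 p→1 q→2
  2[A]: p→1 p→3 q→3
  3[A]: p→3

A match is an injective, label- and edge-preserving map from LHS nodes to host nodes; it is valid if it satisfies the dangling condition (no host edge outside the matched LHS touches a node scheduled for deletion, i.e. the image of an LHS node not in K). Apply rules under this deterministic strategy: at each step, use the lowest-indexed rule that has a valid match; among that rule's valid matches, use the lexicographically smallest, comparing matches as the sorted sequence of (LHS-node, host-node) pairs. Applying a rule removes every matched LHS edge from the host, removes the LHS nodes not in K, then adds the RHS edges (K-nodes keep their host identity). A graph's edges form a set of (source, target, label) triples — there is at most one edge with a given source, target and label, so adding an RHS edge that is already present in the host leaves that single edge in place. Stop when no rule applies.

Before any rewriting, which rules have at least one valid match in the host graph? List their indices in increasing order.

R0: 1 valid match — {0↦2, 1↦3}
R1: no valid match — LHS pattern not found
R2: no valid match — LHS pattern not found

Answer: [R0]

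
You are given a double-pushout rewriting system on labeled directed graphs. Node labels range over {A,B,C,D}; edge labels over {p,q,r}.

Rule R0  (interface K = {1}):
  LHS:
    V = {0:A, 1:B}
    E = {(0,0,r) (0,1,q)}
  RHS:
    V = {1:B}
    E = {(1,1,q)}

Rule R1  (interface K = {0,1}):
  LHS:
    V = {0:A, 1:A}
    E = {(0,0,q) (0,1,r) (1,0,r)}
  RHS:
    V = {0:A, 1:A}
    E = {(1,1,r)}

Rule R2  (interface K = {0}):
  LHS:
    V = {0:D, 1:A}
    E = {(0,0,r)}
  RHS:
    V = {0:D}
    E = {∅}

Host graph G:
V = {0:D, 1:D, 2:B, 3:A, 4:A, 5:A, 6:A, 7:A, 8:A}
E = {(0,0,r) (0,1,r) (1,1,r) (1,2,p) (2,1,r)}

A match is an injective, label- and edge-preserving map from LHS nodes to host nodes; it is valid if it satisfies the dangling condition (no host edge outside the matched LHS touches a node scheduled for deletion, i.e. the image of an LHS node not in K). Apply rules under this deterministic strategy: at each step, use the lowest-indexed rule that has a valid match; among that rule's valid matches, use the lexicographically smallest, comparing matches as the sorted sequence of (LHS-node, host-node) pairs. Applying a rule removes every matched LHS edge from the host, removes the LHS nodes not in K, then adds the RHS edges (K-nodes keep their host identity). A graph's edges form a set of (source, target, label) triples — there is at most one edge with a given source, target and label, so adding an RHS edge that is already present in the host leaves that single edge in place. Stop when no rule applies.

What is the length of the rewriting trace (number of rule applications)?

start.  V:9 E:5  edges: 0-r->0 0-r->1 1-r->1 1-p->2 2-r->1
1. fire R2 via {0↦0, 1↦3}  →  V:8 E:4  edges: 0-r->1 1-r->1 1-p->2 2-r->1
2. fire R2 via {0↦1, 1↦4}  →  V:7 E:3  edges: 0-r->1 1-p->2 2-r->1
final graph: no rule applies after step 2

Answer: 2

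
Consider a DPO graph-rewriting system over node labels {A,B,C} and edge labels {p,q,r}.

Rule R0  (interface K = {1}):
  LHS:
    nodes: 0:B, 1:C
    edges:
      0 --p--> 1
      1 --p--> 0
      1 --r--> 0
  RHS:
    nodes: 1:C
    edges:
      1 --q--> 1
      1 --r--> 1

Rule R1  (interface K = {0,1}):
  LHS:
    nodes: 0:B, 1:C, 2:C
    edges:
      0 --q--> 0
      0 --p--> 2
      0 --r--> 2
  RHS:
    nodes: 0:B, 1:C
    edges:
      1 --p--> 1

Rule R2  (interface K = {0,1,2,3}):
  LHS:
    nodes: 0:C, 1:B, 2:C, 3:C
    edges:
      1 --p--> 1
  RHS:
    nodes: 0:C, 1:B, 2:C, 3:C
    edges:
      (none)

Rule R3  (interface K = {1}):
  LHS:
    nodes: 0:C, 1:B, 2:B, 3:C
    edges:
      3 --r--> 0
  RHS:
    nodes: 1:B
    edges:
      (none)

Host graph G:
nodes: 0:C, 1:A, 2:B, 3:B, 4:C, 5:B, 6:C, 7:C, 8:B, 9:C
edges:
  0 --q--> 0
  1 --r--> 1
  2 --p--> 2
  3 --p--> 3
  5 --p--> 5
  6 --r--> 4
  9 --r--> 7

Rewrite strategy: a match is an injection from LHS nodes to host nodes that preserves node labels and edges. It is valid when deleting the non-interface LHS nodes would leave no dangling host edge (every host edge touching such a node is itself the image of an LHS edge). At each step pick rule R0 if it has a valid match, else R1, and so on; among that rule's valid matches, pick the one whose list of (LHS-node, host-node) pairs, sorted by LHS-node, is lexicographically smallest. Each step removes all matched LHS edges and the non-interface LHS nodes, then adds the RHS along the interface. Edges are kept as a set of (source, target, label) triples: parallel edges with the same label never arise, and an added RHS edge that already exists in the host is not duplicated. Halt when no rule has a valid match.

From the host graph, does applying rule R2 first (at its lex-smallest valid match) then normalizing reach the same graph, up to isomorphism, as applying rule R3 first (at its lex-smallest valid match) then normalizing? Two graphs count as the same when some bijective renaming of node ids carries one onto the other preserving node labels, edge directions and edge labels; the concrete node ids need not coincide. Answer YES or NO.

branch R2-first: apply at {0↦0, 1↦2, 2↦4, 3↦6} → |E|=6, then 4 more step(s) → NF |V|=4 |E|=2 V={0:C, 1:A, 2:B, 8:B} E=0-q->0 1-r->1
branch R3-first: apply at {0↦4, 1↦2, 2↦8, 3↦6} → |E|=6, then 4 more step(s) → NF |V|=4 |E|=2 V={0:C, 1:A, 2:B, 5:B} E=0-q->0 1-r->1
graphs isomorphic (equal up to label-preserving node renaming)

Answer: YES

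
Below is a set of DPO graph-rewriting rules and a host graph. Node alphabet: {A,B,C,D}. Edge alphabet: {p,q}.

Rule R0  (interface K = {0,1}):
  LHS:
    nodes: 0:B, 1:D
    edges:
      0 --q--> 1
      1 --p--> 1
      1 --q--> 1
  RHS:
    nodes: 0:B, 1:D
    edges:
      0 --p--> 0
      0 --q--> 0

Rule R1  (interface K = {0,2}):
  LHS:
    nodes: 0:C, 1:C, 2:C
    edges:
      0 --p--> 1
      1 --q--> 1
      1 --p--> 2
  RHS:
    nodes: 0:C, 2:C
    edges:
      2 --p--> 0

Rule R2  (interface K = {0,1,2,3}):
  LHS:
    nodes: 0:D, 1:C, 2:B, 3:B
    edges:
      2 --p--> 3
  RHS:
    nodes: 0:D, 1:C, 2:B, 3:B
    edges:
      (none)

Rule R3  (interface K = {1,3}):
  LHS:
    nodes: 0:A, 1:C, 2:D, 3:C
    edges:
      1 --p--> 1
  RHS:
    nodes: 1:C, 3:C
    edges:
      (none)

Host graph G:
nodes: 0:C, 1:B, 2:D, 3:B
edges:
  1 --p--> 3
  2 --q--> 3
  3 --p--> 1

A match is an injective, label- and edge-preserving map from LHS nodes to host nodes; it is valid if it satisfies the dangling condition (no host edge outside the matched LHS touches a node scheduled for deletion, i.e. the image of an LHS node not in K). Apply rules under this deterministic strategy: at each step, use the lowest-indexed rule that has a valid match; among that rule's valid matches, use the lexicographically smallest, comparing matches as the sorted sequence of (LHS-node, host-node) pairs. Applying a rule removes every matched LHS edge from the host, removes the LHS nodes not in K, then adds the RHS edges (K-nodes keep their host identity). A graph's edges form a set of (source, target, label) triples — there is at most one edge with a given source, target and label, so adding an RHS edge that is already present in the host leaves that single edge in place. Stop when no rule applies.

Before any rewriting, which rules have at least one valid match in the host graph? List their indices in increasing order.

R0: no valid match — LHS pattern not found
R1: no valid match — LHS pattern not found
R2: 2 valid matches — {0↦2, 1↦0, 2↦1, 3↦3}, {0↦2, 1↦0, 2↦3, 3↦1}
R3: no valid match — LHS pattern not found

Answer: [R2]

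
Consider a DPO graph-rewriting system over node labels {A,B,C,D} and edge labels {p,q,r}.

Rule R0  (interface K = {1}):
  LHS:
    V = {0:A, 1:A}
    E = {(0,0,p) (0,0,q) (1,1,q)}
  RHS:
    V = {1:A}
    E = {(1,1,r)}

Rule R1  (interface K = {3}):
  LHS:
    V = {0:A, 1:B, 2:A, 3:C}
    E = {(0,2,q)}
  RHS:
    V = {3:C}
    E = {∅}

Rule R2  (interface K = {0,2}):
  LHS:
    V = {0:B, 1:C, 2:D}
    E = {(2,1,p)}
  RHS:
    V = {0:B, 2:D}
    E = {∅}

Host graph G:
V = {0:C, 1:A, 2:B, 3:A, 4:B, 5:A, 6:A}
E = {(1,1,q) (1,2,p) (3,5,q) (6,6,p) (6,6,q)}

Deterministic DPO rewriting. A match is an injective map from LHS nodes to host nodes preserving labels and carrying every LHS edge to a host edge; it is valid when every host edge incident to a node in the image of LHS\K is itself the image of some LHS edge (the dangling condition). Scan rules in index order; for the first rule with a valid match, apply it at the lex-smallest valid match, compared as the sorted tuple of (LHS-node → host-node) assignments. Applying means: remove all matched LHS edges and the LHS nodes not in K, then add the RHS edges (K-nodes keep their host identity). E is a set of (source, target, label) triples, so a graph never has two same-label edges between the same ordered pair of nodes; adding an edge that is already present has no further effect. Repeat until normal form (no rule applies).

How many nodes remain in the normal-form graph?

Answer: 3

Rewrite trace:
start.  V:7 E:5  edges: 1-q->1 1-p->2 3-q->5 6-p->6 6-q->6
1. fire R0 via {0↦6, 1↦1}  →  V:6 E:3  edges: 1-r->1 1-p->2 3-q->5
2. fire R1 via {0↦3, 1↦4, 2↦5, 3↦0}  →  V:3 E:2  edges: 1-r->1 1-p->2
normal form: no rule applies after step 2
NF nodes: {0:C, 1:A, 2:B}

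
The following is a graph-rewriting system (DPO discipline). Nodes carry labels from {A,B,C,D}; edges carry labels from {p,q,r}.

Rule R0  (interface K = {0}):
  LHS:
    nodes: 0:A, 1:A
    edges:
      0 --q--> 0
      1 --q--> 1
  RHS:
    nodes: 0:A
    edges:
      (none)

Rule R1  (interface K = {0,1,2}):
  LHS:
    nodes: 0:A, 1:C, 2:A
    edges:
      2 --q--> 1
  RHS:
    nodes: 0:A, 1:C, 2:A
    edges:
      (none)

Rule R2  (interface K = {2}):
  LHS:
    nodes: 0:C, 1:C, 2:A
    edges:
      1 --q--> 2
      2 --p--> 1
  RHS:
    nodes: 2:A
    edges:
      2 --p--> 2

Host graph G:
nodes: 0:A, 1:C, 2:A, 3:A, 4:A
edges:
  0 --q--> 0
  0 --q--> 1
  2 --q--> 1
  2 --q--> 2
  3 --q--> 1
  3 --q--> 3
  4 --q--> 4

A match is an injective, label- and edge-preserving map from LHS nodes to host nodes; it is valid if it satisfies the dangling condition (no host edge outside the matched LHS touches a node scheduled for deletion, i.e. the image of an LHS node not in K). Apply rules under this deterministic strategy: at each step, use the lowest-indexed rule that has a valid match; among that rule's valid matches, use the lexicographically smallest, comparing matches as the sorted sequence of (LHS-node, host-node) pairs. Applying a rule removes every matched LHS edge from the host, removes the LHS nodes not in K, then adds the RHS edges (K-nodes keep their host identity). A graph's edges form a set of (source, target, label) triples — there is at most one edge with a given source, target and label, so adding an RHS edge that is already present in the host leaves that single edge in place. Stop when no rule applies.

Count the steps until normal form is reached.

Answer: 5

Derivation:
[0] host  ⇒  5 nodes, 7 edges  {0-q->0 0-q->1 2-q->1 2-q->2 3-q->1 3-q->3 4-q->4}
[1] R0 @ {0↦0, 1↦4}  ⇒  4 nodes, 5 edges  {0-q->1 2-q->1 2-q->2 3-q->1 3-q->3}
[2] R1 @ {0↦0, 1↦1, 2↦2}  ⇒  4 nodes, 4 edges  {0-q->1 2-q->2 3-q->1 3-q->3}
[3] R0 @ {0↦3, 1↦2}  ⇒  3 nodes, 2 edges  {0-q->1 3-q->1}
[4] R1 @ {0↦0, 1↦1, 2↦3}  ⇒  3 nodes, 1 edges  {0-q->1}
[5] R1 @ {0↦3, 1↦1, 2↦0}  ⇒  3 nodes, 0 edges  {∅}
normal form: no rule applies after step 5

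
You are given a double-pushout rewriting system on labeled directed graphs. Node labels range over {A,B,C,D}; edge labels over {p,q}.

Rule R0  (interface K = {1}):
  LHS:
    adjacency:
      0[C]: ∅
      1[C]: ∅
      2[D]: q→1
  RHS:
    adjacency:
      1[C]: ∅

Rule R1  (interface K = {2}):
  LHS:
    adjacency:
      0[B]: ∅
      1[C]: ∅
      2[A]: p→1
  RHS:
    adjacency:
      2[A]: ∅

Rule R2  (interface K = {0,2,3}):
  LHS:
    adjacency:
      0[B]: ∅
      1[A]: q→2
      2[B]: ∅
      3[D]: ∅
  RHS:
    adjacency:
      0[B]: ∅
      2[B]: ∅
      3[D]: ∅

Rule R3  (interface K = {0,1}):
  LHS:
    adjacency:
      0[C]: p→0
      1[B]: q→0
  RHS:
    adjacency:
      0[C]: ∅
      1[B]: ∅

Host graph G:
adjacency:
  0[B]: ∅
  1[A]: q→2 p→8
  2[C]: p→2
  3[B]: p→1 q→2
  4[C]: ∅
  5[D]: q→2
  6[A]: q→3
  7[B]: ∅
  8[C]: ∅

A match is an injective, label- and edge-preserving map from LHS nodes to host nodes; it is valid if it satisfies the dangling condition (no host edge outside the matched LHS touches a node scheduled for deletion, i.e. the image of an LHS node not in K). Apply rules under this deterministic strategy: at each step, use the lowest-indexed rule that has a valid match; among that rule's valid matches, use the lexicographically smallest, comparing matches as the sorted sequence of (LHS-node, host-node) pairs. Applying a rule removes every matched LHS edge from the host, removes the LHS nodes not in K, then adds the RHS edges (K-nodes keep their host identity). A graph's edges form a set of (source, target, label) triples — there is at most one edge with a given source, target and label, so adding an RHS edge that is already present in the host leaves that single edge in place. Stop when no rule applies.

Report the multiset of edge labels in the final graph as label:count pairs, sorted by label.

Answer: p:1 q:2

Steps:
start.  V:9 E:7  edges: 1-q->2 1-p->8 2-p->2 3-p->1 3-q->2 5-q->2 6-q->3
1. fire R0 via {0↦4, 1↦2, 2↦5}  →  V:7 E:6  edges: 1-q->2 1-p->8 2-p->2 3-p->1 3-q->2 6-q->3
2. fire R1 via {0↦0, 1↦8, 2↦1}  →  V:5 E:5  edges: 1-q->2 2-p->2 3-p->1 3-q->2 6-q->3
3. fire R3 via {0↦2, 1↦3}  →  V:5 E:3  edges: 1-q->2 3-p->1 6-q->3
final graph: no rule applies after step 3
NF edges: [(1, 2, 'q'), (3, 1, 'p'), (6, 3, 'q')]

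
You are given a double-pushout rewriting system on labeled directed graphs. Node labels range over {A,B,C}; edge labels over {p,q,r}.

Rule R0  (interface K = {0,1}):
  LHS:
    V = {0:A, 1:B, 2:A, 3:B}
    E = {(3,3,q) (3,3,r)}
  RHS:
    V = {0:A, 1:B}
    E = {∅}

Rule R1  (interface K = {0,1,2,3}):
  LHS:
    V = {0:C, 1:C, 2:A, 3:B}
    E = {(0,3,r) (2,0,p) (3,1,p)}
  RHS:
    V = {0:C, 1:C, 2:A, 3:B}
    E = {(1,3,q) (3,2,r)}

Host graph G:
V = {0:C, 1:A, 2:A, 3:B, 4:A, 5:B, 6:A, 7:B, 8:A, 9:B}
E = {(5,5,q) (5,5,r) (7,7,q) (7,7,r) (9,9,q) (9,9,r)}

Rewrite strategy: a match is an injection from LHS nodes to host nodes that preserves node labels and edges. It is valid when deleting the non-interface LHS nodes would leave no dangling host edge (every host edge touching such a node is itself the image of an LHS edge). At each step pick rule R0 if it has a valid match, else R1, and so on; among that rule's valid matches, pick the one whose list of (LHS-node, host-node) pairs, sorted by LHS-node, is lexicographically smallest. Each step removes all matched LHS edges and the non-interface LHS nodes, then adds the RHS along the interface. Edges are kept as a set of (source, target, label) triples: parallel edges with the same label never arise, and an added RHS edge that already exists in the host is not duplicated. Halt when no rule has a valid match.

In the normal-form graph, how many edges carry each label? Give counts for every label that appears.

Answer: (no edges)

Derivation:
initial: |V|=10 |E|=6  E = 5-q->5 5-r->5 7-q->7 7-r->7 9-q->9 9-r->9
step 1: apply R0 at {0↦1, 1↦3, 2↦2, 3↦5}  → |V|=8 |E|=4  E = 7-q->7 7-r->7 9-q->9 9-r->9
step 2: apply R0 at {0↦1, 1↦3, 2↦4, 3↦7}  → |V|=6 |E|=2  E = 9-q->9 9-r->9
step 3: apply R0 at {0↦1, 1↦3, 2↦6, 3↦9}  → |V|=4 |E|=0  E = ∅
normal form: no rule applies after step 3
NF edges: []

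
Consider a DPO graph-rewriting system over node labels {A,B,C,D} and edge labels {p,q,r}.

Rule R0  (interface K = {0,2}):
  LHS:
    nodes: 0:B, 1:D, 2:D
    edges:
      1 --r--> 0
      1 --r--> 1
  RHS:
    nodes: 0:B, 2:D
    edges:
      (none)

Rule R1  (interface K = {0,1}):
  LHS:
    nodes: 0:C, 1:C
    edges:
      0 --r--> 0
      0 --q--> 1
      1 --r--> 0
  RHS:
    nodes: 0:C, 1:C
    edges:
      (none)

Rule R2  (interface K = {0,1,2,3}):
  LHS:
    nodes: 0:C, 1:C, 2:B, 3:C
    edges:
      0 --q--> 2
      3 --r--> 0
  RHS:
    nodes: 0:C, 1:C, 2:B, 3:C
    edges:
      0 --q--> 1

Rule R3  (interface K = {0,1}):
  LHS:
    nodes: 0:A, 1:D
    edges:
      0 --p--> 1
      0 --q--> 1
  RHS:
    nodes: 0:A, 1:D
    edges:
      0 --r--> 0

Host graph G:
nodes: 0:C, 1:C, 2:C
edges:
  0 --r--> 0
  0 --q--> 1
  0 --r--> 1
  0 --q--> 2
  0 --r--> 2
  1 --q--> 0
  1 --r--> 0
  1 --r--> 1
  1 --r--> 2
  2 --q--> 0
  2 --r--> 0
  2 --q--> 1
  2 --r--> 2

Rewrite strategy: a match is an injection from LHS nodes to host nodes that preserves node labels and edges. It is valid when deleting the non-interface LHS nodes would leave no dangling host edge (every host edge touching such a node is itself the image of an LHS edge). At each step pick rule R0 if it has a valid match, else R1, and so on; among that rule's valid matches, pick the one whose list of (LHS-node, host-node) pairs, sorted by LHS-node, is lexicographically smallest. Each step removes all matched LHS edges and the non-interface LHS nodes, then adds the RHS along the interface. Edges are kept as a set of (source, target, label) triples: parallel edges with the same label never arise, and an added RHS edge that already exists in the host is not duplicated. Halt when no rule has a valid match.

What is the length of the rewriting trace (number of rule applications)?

Answer: 3

Derivation:
initial: |V|=3 |E|=13  E = 0-r->0 0-q->1 0-r->1 0-q->2 0-r->2 1-q->0 1-r->0 1-r->1 1-r->2 2-q->0 2-r->0 2-q->1 2-r->2
step 1: apply R1 at {0↦0, 1↦1}  → |V|=3 |E|=10  E = 0-r->1 0-q->2 0-r->2 1-q->0 1-r->1 1-r->2 2-q->0 2-r->0 2-q->1 2-r->2
step 2: apply R1 at {0↦1, 1↦0}  → |V|=3 |E|=7  E = 0-q->2 0-r->2 1-r->2 2-q->0 2-r->0 2-q->1 2-r->2
step 3: apply R1 at {0↦2, 1↦0}  → |V|=3 |E|=4  E = 0-q->2 1-r->2 2-r->0 2-q->1
normal form: no rule applies after step 3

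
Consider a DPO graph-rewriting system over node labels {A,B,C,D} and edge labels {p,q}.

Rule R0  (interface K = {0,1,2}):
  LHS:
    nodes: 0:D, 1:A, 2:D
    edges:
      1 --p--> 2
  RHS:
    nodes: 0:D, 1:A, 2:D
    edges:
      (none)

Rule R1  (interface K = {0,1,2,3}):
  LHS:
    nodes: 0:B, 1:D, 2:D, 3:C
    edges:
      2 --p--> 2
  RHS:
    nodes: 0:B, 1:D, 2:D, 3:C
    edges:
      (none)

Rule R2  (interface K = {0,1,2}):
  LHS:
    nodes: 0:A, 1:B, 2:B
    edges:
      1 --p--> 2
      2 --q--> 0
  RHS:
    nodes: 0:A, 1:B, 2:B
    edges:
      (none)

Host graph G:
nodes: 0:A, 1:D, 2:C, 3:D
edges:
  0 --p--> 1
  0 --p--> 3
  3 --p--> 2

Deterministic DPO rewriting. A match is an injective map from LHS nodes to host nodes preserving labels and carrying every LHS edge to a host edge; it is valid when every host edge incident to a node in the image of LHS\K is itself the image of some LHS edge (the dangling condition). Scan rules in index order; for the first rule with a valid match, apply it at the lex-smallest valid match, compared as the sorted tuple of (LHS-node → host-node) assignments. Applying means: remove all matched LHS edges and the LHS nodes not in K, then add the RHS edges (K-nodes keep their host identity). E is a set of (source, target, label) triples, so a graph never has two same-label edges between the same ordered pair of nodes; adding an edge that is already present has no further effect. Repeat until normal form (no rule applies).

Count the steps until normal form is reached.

Answer: 2

Derivation:
initial: |V|=4 |E|=3  E = 0-p->1 0-p->3 3-p->2
step 1: apply R0 at {0↦1, 1↦0, 2↦3}  → |V|=4 |E|=2  E = 0-p->1 3-p->2
step 2: apply R0 at {0↦3, 1↦0, 2↦1}  → |V|=4 |E|=1  E = 3-p->2
halt: no rule applies after step 2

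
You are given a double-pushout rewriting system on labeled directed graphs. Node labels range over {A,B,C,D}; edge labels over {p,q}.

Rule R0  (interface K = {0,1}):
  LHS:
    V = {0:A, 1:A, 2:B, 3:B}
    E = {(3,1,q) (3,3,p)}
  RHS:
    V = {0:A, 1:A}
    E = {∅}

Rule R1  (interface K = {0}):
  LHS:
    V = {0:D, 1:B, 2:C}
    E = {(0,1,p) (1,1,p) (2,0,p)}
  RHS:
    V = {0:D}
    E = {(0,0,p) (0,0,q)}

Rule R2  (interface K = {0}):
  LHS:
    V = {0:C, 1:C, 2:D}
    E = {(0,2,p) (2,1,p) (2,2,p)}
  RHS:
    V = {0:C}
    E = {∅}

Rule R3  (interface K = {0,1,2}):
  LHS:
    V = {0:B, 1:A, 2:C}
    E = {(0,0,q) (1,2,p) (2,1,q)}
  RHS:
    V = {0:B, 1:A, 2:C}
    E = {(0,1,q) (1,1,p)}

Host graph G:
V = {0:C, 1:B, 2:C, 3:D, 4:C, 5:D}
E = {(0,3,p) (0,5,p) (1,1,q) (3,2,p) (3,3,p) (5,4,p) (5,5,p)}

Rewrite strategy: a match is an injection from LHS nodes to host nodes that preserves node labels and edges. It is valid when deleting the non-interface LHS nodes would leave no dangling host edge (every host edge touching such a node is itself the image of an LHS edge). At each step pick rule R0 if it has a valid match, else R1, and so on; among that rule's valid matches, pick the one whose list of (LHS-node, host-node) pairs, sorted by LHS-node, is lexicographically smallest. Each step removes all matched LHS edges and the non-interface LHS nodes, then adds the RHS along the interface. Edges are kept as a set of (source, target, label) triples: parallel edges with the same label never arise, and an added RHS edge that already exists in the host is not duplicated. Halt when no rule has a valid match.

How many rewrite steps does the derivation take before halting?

initial: |V|=6 |E|=7  E = 0-p->3 0-p->5 1-q->1 3-p->2 3-p->3 5-p->4 5-p->5
step 1: apply R2 at {0↦0, 1↦2, 2↦3}  → |V|=4 |E|=4  E = 0-p->5 1-q->1 5-p->4 5-p->5
step 2: apply R2 at {0↦0, 1↦4, 2↦5}  → |V|=2 |E|=1  E = 1-q->1
normal form: no rule applies after step 2

Answer: 2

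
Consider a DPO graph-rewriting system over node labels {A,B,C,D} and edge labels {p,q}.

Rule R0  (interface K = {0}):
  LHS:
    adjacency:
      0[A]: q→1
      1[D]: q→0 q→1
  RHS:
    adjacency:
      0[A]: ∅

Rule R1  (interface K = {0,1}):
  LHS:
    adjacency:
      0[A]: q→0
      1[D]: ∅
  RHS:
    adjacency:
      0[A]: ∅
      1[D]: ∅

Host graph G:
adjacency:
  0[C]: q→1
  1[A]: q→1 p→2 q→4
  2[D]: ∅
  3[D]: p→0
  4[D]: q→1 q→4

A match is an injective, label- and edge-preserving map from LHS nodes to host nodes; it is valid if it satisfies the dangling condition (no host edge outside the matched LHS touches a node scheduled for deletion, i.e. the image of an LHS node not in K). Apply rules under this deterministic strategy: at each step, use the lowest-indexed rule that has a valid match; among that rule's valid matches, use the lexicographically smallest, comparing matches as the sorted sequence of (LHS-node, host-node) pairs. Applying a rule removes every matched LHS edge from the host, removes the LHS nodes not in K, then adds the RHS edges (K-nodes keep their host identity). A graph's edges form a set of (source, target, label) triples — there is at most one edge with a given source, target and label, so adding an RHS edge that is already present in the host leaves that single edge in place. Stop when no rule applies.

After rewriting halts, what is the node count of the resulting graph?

Answer: 4

Rewrite trace:
initial: |V|=5 |E|=7  E = 0-q->1 1-q->1 1-p->2 1-q->4 3-p->0 4-q->1 4-q->4
step 1: apply R0 at {0↦1, 1↦4}  → |V|=4 |E|=4  E = 0-q->1 1-q->1 1-p->2 3-p->0
step 2: apply R1 at {0↦1, 1↦2}  → |V|=4 |E|=3  E = 0-q->1 1-p->2 3-p->0
normal form: no rule applies after step 2
NF nodes: {0:C, 1:A, 2:D, 3:D}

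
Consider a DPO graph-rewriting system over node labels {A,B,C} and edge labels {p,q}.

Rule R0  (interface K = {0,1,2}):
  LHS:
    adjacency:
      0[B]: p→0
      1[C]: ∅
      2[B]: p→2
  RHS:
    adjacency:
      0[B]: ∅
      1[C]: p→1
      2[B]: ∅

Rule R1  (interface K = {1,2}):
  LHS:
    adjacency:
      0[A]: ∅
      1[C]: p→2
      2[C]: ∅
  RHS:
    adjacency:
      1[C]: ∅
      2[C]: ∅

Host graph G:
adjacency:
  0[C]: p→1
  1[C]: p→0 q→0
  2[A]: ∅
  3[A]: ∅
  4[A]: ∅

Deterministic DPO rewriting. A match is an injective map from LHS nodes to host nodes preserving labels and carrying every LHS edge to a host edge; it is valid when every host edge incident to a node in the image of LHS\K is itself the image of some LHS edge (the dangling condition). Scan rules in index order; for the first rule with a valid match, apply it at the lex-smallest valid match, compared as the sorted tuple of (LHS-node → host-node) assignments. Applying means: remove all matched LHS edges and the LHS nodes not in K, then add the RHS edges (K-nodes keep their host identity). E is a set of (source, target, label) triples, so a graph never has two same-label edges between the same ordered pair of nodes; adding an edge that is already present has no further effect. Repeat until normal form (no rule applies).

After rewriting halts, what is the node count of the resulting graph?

start.  V:5 E:3  edges: 0-p->1 1-p->0 1-q->0
1. fire R1 via {0↦2, 1↦0, 2↦1}  →  V:4 E:2  edges: 1-p->0 1-q->0
2. fire R1 via {0↦3, 1↦1, 2↦0}  →  V:3 E:1  edges: 1-q->0
normal form: no rule applies after step 2
NF nodes: {0:C, 1:C, 4:A}

Answer: 3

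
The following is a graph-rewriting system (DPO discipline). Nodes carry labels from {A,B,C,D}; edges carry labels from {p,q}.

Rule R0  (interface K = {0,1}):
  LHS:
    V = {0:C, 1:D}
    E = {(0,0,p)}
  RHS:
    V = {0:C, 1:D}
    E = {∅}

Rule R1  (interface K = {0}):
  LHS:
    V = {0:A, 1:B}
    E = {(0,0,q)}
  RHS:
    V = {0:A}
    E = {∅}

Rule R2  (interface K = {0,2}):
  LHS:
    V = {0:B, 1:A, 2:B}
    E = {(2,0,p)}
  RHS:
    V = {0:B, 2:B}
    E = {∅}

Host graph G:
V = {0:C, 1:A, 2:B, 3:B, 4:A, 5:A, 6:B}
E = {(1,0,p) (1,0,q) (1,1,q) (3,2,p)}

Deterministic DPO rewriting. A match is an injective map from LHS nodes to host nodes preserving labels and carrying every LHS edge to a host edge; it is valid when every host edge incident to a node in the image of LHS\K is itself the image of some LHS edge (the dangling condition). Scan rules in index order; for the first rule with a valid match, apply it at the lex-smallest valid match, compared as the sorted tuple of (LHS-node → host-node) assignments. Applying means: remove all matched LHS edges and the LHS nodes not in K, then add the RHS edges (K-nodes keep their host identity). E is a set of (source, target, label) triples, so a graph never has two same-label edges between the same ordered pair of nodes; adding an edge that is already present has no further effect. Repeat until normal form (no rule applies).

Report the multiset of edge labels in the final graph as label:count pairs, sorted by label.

initial: |V|=7 |E|=4  E = 1-p->0 1-q->0 1-q->1 3-p->2
step 1: apply R1 at {0↦1, 1↦6}  → |V|=6 |E|=3  E = 1-p->0 1-q->0 3-p->2
step 2: apply R2 at {0↦2, 1↦4, 2↦3}  → |V|=5 |E|=2  E = 1-p->0 1-q->0
halt: no rule applies after step 2
NF edges: [(1, 0, 'p'), (1, 0, 'q')]

Answer: p:1 q:1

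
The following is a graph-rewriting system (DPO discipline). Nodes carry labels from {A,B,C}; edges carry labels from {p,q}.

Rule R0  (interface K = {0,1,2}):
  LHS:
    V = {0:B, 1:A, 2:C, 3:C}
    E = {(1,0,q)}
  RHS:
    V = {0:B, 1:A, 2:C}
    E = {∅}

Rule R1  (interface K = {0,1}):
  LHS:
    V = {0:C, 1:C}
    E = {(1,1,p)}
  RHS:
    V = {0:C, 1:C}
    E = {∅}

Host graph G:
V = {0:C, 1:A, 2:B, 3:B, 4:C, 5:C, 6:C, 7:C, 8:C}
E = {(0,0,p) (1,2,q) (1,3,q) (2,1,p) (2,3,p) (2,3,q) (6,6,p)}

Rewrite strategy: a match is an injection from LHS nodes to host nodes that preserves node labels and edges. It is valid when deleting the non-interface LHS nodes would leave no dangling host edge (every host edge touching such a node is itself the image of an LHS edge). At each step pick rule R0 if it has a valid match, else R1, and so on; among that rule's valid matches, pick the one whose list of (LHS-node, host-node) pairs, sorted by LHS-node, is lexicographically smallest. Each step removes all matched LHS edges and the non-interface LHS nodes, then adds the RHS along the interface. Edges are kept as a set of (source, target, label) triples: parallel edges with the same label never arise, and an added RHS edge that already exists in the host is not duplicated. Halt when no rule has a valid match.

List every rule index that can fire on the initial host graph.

R0: 40 valid matches — {0↦2, 1↦1, 2↦0, 3↦4}, {0↦2, 1↦1, 2↦0, 3↦5}, {0↦2, 1↦1, 2↦0, 3↦7} (+37 more)
R1: 10 valid matches — {0↦0, 1↦6}, {0↦4, 1↦0}, {0↦4, 1↦6} (+7 more)

Answer: [R0,R1]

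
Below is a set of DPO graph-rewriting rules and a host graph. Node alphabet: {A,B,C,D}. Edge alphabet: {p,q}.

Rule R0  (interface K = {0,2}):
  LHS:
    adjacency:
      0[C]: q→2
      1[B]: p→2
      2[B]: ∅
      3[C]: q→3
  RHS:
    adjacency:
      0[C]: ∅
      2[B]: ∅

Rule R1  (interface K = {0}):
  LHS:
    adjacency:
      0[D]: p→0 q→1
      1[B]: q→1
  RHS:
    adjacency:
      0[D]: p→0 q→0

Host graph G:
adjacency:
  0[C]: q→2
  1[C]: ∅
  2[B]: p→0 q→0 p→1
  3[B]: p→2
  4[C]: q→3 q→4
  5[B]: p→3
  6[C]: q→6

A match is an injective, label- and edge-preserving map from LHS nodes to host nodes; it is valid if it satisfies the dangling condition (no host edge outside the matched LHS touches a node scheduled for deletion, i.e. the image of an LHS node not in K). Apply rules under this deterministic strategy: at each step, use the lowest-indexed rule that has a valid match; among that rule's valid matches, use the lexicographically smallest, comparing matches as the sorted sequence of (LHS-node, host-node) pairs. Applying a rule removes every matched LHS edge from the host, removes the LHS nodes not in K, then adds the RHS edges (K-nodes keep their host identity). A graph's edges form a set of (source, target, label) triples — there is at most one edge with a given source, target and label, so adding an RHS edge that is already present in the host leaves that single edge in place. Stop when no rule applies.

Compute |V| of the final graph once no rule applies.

Answer: 3

Rewrite trace:
initial: |V|=7 |E|=9  E = 0-q->2 2-p->0 2-q->0 2-p->1 3-p->2 4-q->3 4-q->4 5-p->3 6-q->6
step 1: apply R0 at {0↦4, 1↦5, 2↦3, 3↦6}  → |V|=5 |E|=6  E = 0-q->2 2-p->0 2-q->0 2-p->1 3-p->2 4-q->4
step 2: apply R0 at {0↦0, 1↦3, 2↦2, 3↦4}  → |V|=3 |E|=3  E = 2-p->0 2-q->0 2-p->1
final graph: no rule applies after step 2
NF nodes: {0:C, 1:C, 2:B}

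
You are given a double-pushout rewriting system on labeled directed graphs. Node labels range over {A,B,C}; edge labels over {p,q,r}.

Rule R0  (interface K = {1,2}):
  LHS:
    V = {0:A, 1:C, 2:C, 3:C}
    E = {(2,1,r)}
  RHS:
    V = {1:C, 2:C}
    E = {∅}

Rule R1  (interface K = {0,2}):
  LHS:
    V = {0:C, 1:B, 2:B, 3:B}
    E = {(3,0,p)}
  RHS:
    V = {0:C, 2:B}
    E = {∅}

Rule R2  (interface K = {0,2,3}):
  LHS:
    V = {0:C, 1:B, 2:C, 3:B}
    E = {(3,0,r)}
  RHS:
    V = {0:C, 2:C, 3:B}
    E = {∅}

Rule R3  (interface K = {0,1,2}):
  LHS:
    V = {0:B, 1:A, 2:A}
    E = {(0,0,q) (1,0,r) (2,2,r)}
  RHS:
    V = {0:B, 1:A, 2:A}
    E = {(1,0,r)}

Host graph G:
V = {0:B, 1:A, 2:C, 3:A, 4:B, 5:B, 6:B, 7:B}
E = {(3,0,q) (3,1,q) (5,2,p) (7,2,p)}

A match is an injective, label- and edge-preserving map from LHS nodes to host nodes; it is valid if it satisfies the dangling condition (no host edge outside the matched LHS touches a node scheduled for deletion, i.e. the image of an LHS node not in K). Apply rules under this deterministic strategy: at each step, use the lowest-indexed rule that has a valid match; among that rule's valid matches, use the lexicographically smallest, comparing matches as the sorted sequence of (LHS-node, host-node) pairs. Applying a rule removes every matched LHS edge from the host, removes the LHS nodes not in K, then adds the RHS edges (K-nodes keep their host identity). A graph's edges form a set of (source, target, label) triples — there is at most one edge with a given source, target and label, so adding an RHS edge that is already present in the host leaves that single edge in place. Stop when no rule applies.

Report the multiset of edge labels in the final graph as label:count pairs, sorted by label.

Answer: q:2

Steps:
[0] host  ⇒  8 nodes, 4 edges  {3-q->0 3-q->1 5-p->2 7-p->2}
[1] R1 @ {0↦2, 1↦4, 2↦0, 3↦5}  ⇒  6 nodes, 3 edges  {3-q->0 3-q->1 7-p->2}
[2] R1 @ {0↦2, 1↦6, 2↦0, 3↦7}  ⇒  4 nodes, 2 edges  {3-q->0 3-q->1}
halt: no rule applies after step 2
NF edges: [(3, 0, 'q'), (3, 1, 'q')]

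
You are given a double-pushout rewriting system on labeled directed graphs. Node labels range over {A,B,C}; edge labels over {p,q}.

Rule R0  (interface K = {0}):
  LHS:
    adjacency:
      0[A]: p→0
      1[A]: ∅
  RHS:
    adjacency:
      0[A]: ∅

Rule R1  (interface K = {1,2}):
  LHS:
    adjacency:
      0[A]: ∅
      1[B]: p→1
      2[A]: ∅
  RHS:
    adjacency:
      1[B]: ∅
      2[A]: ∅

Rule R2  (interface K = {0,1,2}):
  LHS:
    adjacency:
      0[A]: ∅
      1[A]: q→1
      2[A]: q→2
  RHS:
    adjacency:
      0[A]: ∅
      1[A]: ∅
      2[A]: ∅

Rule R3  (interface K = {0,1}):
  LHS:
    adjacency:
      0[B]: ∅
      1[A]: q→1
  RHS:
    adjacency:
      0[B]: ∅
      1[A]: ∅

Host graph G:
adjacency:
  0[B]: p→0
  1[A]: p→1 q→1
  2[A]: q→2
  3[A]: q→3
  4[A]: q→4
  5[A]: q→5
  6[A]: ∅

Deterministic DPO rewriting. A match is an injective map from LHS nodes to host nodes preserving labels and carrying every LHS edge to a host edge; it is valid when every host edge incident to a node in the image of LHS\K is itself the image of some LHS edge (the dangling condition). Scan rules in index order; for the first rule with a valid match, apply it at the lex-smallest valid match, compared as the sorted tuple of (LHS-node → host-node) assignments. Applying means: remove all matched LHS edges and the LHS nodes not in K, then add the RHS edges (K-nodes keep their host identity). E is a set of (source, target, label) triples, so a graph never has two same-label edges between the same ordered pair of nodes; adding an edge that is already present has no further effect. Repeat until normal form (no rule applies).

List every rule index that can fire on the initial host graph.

R0: 1 valid match — {0↦1, 1↦6}
R1: 5 valid matches — {0↦6, 1↦0, 2↦1}, {0↦6, 1↦0, 2↦2}, {0↦6, 1↦0, 2↦3} (+2 more)
R2: 80 valid matches — {0↦1, 1↦2, 2↦3}, {0↦1, 1↦2, 2↦4}, {0↦1, 1↦2, 2↦5} (+77 more)
R3: 5 valid matches — {0↦0, 1↦1}, {0↦0, 1↦2}, {0↦0, 1↦3} (+2 more)

Answer: [R0,R1,R2,R3]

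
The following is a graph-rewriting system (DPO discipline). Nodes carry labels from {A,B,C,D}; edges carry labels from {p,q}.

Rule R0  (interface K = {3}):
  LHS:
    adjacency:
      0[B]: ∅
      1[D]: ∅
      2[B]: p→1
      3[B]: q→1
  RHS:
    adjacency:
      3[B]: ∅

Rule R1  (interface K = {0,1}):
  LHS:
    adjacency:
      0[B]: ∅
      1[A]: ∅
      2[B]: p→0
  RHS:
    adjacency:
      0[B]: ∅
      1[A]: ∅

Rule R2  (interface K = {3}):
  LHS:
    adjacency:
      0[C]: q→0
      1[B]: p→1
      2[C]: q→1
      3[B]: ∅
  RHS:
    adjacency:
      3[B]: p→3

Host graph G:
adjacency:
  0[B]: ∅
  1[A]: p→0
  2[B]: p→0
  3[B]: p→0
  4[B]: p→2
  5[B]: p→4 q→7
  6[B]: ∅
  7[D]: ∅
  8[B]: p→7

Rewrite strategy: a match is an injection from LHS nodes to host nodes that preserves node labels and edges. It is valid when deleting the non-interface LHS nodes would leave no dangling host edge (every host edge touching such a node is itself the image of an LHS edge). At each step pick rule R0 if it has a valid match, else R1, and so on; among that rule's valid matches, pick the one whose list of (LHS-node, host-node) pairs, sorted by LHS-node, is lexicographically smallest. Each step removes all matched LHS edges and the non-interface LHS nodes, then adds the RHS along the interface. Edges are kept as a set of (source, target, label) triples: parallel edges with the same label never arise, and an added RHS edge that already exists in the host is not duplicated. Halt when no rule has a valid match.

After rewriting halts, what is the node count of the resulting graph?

initial: |V|=9 |E|=7  E = 1-p->0 2-p->0 3-p->0 4-p->2 5-p->4 5-q->7 8-p->7
step 1: apply R0 at {0↦6, 1↦7, 2↦8, 3↦5}  → |V|=6 |E|=5  E = 1-p->0 2-p->0 3-p->0 4-p->2 5-p->4
step 2: apply R1 at {0↦0, 1↦1, 2↦3}  → |V|=5 |E|=4  E = 1-p->0 2-p->0 4-p->2 5-p->4
step 3: apply R1 at {0↦4, 1↦1, 2↦5}  → |V|=4 |E|=3  E = 1-p->0 2-p->0 4-p->2
step 4: apply R1 at {0↦2, 1↦1, 2↦4}  → |V|=3 |E|=2  E = 1-p->0 2-p->0
step 5: apply R1 at {0↦0, 1↦1, 2↦2}  → |V|=2 |E|=1  E = 1-p->0
normal form: no rule applies after step 5
NF nodes: {0:B, 1:A}

Answer: 2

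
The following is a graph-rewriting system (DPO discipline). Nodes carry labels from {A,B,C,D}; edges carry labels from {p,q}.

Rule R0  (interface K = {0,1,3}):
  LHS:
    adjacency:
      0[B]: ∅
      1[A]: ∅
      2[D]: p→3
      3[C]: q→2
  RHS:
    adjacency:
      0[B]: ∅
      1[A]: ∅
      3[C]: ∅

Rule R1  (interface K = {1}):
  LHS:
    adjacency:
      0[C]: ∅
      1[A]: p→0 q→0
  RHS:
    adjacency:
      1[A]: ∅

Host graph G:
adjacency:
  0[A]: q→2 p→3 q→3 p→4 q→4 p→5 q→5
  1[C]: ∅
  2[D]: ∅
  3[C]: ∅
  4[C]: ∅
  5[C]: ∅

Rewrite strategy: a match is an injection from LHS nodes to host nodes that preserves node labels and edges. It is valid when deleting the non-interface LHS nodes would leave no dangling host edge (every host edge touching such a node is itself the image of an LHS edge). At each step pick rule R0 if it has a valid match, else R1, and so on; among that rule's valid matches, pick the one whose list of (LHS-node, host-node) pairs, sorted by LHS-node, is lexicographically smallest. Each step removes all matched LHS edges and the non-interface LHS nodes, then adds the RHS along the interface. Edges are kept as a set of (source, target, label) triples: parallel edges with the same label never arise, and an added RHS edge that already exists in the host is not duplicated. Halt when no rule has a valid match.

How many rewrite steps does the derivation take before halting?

[0] host  ⇒  6 nodes, 7 edges  {0-q->2 0-p->3 0-q->3 0-p->4 0-q->4 0-p->5 0-q->5}
[1] R1 @ {0↦3, 1↦0}  ⇒  5 nodes, 5 edges  {0-q->2 0-p->4 0-q->4 0-p->5 0-q->5}
[2] R1 @ {0↦4, 1↦0}  ⇒  4 nodes, 3 edges  {0-q->2 0-p->5 0-q->5}
[3] R1 @ {0↦5, 1↦0}  ⇒  3 nodes, 1 edges  {0-q->2}
halt: no rule applies after step 3

Answer: 3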